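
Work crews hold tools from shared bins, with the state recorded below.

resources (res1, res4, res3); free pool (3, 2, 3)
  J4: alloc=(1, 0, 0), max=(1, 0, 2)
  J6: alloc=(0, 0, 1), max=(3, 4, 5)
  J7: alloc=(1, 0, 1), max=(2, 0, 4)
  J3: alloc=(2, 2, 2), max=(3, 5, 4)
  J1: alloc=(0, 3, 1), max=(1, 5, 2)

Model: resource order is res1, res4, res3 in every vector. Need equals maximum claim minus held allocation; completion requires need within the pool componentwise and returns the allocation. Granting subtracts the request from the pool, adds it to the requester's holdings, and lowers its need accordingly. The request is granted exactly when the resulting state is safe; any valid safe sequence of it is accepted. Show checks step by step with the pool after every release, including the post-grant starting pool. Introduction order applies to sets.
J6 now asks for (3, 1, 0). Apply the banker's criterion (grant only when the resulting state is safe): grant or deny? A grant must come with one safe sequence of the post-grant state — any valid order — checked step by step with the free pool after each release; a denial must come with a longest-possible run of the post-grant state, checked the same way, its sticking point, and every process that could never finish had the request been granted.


DENY — the pretend-granted state is unsafe.
Key observation: after J4, J7 complete, (2, 1, 4) is the best the pool ever gets, yet each leftover process wants more res4.
Pretend the grant happened; the run J4, J7 goes as far as possible. Check, step by step:
  pool = (0, 1, 3)
  J4: need (0, 0, 2) fits (0, 1, 3); releases (1, 0, 0), pool now (1, 1, 3)
  J7: need (1, 0, 3) fits (1, 1, 3); releases (1, 0, 1), pool now (2, 1, 4)
  blocked: J6 wants (0, 3, 4), pool (2, 1, 4) — not enough res4
  blocked: J3 wants (1, 3, 2), pool (2, 1, 4) — not enough res4
  blocked: J1 wants (1, 2, 1), pool (2, 1, 4) — not enough res4
Had the request been granted, J6, J3 and J1 could never finish.


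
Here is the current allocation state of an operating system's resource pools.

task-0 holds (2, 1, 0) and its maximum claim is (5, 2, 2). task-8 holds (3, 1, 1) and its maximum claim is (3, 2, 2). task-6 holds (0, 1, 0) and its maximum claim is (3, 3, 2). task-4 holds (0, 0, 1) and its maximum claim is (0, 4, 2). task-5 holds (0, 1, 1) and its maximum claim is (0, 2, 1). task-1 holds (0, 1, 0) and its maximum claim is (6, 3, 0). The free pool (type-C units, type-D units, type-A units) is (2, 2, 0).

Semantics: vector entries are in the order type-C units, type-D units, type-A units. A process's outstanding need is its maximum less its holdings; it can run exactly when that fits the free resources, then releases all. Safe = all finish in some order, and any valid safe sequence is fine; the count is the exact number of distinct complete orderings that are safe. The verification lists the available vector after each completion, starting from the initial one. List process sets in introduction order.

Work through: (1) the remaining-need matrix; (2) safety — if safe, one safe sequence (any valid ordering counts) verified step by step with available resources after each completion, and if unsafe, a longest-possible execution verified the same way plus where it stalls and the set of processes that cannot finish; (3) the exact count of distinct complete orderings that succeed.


(1) Remaining need (order type-C units, type-D units, type-A units):
  task-0: (3, 1, 2)
  task-8: (0, 1, 1)
  task-6: (3, 2, 2)
  task-4: (0, 4, 1)
  task-5: (0, 1, 0)
  task-1: (6, 2, 0)
(2) The state is SAFE; one workable sequence: task-5, task-8, task-6, task-0, task-4, task-1.
Key observation: task-8 is the earliest step where a requested resource binds exactly: need (0, 1, 1), pool (2, 3, 1) at its turn.
Step-by-step check:
  pool = (2, 2, 0)
  task-5 needs (0, 1, 0) <= (2, 2, 0) -> finishes; pool += (0, 1, 1) = (2, 3, 1)
  task-8 needs (0, 1, 1) <= (2, 3, 1) -> finishes; pool += (3, 1, 1) = (5, 4, 2)
  task-6 needs (3, 2, 2) <= (5, 4, 2) -> finishes; pool += (0, 1, 0) = (5, 5, 2)
  task-0 needs (3, 1, 2) <= (5, 5, 2) -> finishes; pool += (2, 1, 0) = (7, 6, 2)
  task-4 needs (0, 4, 1) <= (7, 6, 2) -> finishes; pool += (0, 0, 1) = (7, 6, 3)
  task-1 needs (6, 2, 0) <= (7, 6, 3) -> finishes; pool += (0, 1, 0) = (7, 7, 3)
(3) Precisely 12 of the possible complete orderings are safe sequences.


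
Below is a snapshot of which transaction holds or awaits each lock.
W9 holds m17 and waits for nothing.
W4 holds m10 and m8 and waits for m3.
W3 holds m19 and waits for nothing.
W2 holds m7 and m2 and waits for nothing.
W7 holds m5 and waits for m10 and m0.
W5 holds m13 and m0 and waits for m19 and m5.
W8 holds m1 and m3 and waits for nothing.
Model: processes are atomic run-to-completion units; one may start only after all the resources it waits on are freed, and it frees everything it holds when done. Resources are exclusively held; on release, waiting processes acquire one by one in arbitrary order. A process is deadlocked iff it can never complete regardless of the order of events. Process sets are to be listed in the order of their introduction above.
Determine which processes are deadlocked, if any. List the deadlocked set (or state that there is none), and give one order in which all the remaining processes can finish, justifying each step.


Deadlocked set: W7 and W5.
Key observation: along W7 -> W5 -> W7, each member waits on what the next one holds — a deadlock; no other process is dragged down with it.
The rest can finish in the order W2, W8, W3, W9, W4.
Step-by-step check:
  W2 waits on nothing -> runs at once and releases m7 and m2
  W8 waits on nothing -> runs at once and releases m1 and m3
  W3 waits on nothing -> runs at once and releases m19
  W9 waits on nothing -> runs at once and releases m17
  W4: everything it awaited (m3) is free; runs, freeing m10 and m8


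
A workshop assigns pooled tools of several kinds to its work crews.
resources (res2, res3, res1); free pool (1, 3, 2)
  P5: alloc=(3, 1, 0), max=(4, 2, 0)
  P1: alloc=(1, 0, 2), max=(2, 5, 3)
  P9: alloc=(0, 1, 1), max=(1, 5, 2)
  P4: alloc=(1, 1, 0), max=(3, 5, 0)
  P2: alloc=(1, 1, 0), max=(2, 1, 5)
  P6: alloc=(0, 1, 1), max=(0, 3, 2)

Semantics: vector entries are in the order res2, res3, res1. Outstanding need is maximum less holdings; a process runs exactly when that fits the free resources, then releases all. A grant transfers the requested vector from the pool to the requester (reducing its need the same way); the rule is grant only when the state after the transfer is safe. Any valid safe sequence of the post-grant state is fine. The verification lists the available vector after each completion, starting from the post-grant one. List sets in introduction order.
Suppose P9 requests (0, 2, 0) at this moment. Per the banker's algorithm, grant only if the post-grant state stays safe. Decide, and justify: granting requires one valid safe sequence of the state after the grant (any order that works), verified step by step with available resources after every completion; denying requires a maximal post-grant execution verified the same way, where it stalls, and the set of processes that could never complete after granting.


GRANT. The post-grant state is safe; one safe sequence: P5, P9, P1, P6, P2, P4.
Key observation: with (1, 1, 2) left after the transfer, P5 can run at once — the state stays safe.
Verifying the post-grant state step by step:
  pool = (1, 1, 2)
  P5 needs (1, 1, 0) <= (1, 1, 2) -> finishes; pool += (3, 1, 0) = (4, 2, 2)
  P9 needs (1, 2, 1) <= (4, 2, 2) -> finishes; pool += (0, 3, 1) = (4, 5, 3)
  P1 needs (1, 5, 1) <= (4, 5, 3) -> finishes; pool += (1, 0, 2) = (5, 5, 5)
  P6 needs (0, 2, 1) <= (5, 5, 5) -> finishes; pool += (0, 1, 1) = (5, 6, 6)
  P2 needs (1, 0, 5) <= (5, 6, 6) -> finishes; pool += (1, 1, 0) = (6, 7, 6)
  P4 needs (2, 4, 0) <= (6, 7, 6) -> finishes; pool += (1, 1, 0) = (7, 8, 6)


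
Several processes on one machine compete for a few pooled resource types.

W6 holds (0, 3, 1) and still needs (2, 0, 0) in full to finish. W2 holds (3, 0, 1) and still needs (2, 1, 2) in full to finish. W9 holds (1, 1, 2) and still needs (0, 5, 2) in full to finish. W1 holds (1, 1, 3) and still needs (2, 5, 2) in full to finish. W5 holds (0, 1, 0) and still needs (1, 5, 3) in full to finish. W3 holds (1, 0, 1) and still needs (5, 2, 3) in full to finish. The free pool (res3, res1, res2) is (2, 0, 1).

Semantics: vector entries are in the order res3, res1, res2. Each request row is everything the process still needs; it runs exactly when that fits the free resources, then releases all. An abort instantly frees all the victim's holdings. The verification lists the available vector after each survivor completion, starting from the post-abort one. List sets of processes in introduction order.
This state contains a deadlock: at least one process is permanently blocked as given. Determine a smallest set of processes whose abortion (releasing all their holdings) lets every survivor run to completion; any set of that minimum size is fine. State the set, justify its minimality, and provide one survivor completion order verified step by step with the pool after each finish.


Minimum abort set: W1 and W5.
Key observation: W9 was stuck for good until W1 and W5 gave back (1, 2, 3); in the order shown it finishes at step 4.
No one abort is enough; case by case: W6 alone leaves W9 blocked (short on res1); W2 alone leaves W9 blocked (short on res1); W9 alone leaves W1 blocked (short on res1); W1 alone leaves W9 blocked (short on res1); W5 alone leaves W9 blocked (short on res1); W3 alone leaves W9 blocked (short on res1).
The survivors complete as W2, W6, W3, W9. Verifying each step (starting from the post-abort pool):
  pool = (3, 2, 4)
  W2 needs (2, 1, 2) <= (3, 2, 4) -> finishes; pool += (3, 0, 1) = (6, 2, 5)
  W6 needs (2, 0, 0) <= (6, 2, 5) -> finishes; pool += (0, 3, 1) = (6, 5, 6)
  W3 needs (5, 2, 3) <= (6, 5, 6) -> finishes; pool += (1, 0, 1) = (7, 5, 7)
  W9 needs (0, 5, 2) <= (7, 5, 7) -> finishes; pool += (1, 1, 2) = (8, 6, 9)


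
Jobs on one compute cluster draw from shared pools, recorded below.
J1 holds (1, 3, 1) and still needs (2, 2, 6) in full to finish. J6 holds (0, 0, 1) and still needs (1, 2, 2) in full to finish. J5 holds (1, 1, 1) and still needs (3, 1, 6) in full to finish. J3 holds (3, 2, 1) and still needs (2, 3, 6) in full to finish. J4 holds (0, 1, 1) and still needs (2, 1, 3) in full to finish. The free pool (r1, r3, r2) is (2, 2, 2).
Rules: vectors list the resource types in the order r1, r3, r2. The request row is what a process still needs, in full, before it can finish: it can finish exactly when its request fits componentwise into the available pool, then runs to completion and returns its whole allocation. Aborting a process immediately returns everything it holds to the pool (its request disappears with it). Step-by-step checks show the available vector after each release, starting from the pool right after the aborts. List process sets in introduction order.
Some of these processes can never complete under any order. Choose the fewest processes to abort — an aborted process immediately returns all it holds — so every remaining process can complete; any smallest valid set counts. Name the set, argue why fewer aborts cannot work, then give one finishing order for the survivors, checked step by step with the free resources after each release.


Minimum abort set: J1 and J3.
Key observation: no ordering could ever have run J5 before the abort of J1 and J3; with (4, 5, 2) back in the pool it fits at step 3.
Minimality, checking each single-abort alternative: J1 alone leaves J5 blocked (short on r2); J6 alone leaves J1 blocked (short on r2); J5 alone leaves J1 blocked (short on r2); J3 alone leaves J1 blocked (short on r2); J4 alone leaves J1 blocked (short on r2).
Survivors finish in the order: J4, J6, J5. Check, step by step (pool after the aborts first):
  pool = (6, 7, 4)
  run J4 (needs (2, 1, 3), free (6, 7, 4)); after release of (0, 1, 1) the pool is (6, 8, 5)
  run J6 (needs (1, 2, 2), free (6, 8, 5)); after release of (0, 0, 1) the pool is (6, 8, 6)
  run J5 (needs (3, 1, 6), free (6, 8, 6)); after release of (1, 1, 1) the pool is (7, 9, 7)


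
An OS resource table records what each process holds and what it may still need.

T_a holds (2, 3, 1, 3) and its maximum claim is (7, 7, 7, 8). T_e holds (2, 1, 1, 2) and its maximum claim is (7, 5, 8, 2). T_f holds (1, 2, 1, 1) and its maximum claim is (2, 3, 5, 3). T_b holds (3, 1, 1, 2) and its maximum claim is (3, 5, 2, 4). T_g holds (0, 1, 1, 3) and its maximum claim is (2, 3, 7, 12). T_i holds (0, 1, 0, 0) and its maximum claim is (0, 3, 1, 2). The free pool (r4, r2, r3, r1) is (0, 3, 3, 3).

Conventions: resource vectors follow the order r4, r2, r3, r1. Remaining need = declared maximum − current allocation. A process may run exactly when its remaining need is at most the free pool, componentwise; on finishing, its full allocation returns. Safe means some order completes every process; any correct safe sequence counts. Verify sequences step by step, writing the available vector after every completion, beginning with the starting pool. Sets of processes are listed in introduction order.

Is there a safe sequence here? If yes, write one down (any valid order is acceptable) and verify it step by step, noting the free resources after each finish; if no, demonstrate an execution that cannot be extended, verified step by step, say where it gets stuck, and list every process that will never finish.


UNSAFE — no complete ordering exists.
Key observation: even finishing T_i, T_b, T_f leaves just (4, 7, 5, 6) free — too little r3 for any of the remaining processes.
A maximal execution: T_i, T_b, T_f — then nothing else fits. Walking it through:
  pool = (0, 3, 3, 3)
  T_i needs (0, 2, 1, 2) <= (0, 3, 3, 3) -> finishes; pool += (0, 1, 0, 0) = (0, 4, 3, 3)
  T_b needs (0, 4, 1, 2) <= (0, 4, 3, 3) -> finishes; pool += (3, 1, 1, 2) = (3, 5, 4, 5)
  T_f needs (1, 1, 4, 2) <= (3, 5, 4, 5) -> finishes; pool += (1, 2, 1, 1) = (4, 7, 5, 6)
  T_a cannot run: need (5, 4, 6, 5) vs free (4, 7, 5, 6) (insufficient r4 and r3)
  T_e cannot run: need (5, 4, 7, 0) vs free (4, 7, 5, 6) (insufficient r4 and r3)
  T_g cannot run: need (2, 2, 6, 9) vs free (4, 7, 5, 6) (insufficient r3 and r1)
Processes that can never finish: T_a, T_e and T_g.


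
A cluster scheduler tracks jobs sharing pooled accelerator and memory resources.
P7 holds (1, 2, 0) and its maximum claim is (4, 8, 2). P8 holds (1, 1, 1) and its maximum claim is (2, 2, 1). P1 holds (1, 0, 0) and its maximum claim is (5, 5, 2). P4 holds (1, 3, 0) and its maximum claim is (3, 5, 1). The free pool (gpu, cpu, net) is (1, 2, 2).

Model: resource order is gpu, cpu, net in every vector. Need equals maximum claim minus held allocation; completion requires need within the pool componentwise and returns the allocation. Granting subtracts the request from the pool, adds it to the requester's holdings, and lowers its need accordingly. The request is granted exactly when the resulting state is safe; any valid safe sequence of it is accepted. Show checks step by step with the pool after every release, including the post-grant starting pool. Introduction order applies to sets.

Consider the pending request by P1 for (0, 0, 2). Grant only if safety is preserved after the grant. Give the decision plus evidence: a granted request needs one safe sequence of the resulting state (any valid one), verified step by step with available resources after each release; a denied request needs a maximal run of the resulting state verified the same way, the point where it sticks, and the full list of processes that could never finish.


DENY — the pretend-granted state is unsafe.
Key observation: after P8, P4 the pool peaks at (3, 6, 1), and each blocked process is short somewhere: P7 on net; P1 on gpu.
Pretend the grant happened; the run P8, P4 goes as far as possible. Walking it through:
  pool = (1, 2, 0)
  P8 needs (1, 1, 0) <= (1, 2, 0) -> finishes; pool += (1, 1, 1) = (2, 3, 1)
  P4 needs (2, 2, 1) <= (2, 3, 1) -> finishes; pool += (1, 3, 0) = (3, 6, 1)
  P7 cannot run: need (3, 6, 2) vs free (3, 6, 1) (insufficient net)
  P1 cannot run: need (4, 5, 0) vs free (3, 6, 1) (insufficient gpu)
Had the request been granted, P7 and P1 could never finish.


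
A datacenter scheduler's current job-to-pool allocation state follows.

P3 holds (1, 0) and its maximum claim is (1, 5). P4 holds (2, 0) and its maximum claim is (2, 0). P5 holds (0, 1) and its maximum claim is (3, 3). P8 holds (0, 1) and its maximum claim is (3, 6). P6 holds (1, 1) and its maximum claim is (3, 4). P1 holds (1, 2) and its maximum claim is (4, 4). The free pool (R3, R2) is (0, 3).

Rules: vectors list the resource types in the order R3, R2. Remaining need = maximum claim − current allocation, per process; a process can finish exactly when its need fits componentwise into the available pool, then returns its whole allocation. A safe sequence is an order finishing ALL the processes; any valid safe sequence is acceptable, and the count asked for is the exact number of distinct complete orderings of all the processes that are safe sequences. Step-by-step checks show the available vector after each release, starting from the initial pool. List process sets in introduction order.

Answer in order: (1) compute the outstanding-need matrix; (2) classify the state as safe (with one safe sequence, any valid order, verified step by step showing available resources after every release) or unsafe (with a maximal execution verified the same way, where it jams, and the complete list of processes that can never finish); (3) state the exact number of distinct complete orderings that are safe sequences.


(1) Outstanding need per process (order R3, R2):
  P3: (0, 5)
  P4: (0, 0)
  P5: (3, 2)
  P8: (3, 5)
  P6: (2, 3)
  P1: (3, 2)
(2) The state is SAFE; one workable sequence: P4, P6, P5, P1, P3, P8.
Key observation: P6 is the earliest step where a requested resource binds exactly: need (2, 3), pool (2, 3) at its turn.
Check, step by step:
  pool = (0, 3)
  P4: need (0, 0) fits (0, 3); releases (2, 0), pool now (2, 3)
  P6: need (2, 3) fits (2, 3); releases (1, 1), pool now (3, 4)
  P5: need (3, 2) fits (3, 4); releases (0, 1), pool now (3, 5)
  P1: need (3, 2) fits (3, 5); releases (1, 2), pool now (4, 7)
  P3: need (0, 5) fits (4, 7); releases (1, 0), pool now (5, 7)
  P8: need (3, 5) fits (5, 7); releases (0, 1), pool now (5, 8)
(3) The exact count: 12 of the possible complete orderings are safe sequences.


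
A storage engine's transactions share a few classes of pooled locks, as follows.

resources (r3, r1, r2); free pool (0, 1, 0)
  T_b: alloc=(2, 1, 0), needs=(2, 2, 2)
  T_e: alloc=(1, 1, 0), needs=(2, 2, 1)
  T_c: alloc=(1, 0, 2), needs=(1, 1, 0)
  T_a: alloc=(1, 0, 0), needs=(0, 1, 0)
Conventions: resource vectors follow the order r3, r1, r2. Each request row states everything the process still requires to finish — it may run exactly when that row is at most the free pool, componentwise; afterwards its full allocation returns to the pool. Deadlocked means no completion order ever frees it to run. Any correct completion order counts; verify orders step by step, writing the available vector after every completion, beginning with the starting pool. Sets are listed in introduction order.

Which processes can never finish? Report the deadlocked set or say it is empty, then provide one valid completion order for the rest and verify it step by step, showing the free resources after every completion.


Deadlocked: T_b and T_e.
Key observation: r1 is the bottleneck — with T_a, T_c done the pool holds (2, 1, 2), short of every remaining need.
A valid finishing order for the others: T_a, T_c. Verifying each step:
  pool = (0, 1, 0)
  T_a needs (0, 1, 0) <= (0, 1, 0) -> finishes; pool += (1, 0, 0) = (1, 1, 0)
  T_c needs (1, 1, 0) <= (1, 1, 0) -> finishes; pool += (1, 0, 2) = (2, 1, 2)
None of the blocked processes ever fits:
  T_b still needs (2, 2, 2) but only (2, 1, 2) is free — short on r1
  T_e still needs (2, 2, 1) but only (2, 1, 2) is free — short on r1


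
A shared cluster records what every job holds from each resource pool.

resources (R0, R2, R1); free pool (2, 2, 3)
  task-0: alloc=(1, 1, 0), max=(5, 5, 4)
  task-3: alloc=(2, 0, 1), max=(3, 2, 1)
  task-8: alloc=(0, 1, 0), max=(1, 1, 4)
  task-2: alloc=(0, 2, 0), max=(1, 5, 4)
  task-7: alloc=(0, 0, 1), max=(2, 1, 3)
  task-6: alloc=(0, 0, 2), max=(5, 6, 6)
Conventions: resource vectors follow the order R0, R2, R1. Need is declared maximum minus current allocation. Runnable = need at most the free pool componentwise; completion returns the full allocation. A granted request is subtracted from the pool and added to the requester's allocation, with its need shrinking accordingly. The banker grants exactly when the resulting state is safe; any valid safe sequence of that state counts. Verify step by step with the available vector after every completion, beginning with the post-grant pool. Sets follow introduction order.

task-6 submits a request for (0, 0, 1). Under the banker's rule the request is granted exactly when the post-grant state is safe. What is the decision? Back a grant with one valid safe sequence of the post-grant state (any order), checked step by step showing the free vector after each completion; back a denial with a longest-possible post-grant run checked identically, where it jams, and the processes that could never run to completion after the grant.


GRANT: granting preserves safety; a valid post-grant sequence is task-3, task-7, task-8, task-2, task-0, task-6.
Key observation: (2, 2, 2) free after granting still covers task-3 first, and each release covers the next.
Step-by-step check of the post-grant state:
  pool = (2, 2, 2)
  task-3: need (1, 2, 0) fits (2, 2, 2); releases (2, 0, 1), pool now (4, 2, 3)
  task-7: need (2, 1, 2) fits (4, 2, 3); releases (0, 0, 1), pool now (4, 2, 4)
  task-8: need (1, 0, 4) fits (4, 2, 4); releases (0, 1, 0), pool now (4, 3, 4)
  task-2: need (1, 3, 4) fits (4, 3, 4); releases (0, 2, 0), pool now (4, 5, 4)
  task-0: need (4, 4, 4) fits (4, 5, 4); releases (1, 1, 0), pool now (5, 6, 4)
  task-6: need (5, 6, 3) fits (5, 6, 4); releases (0, 0, 3), pool now (5, 6, 7)


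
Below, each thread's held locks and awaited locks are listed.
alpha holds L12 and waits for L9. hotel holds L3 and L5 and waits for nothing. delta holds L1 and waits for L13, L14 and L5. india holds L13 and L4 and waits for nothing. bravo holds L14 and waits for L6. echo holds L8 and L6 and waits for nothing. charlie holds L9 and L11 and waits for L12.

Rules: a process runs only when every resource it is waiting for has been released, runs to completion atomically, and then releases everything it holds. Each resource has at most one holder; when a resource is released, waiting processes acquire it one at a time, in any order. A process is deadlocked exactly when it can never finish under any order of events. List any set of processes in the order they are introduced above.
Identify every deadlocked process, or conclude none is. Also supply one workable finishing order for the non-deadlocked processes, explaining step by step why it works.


Deadlocked: alpha and charlie.
Key observation: along alpha -> charlie -> alpha, each member waits on what the next one holds — a deadlock; no other process is dragged down with it.
One completion order for the rest: echo, hotel, india, bravo, delta.
Walking it through:
  run echo (it waits on nothing); releases L8 and L6
  run hotel (it waits on nothing); releases L3 and L5
  run india (it waits on nothing); releases L13 and L4
  bravo waits on L6 — all released -> runs and releases L14
  delta waits on L13, L14 and L5 — all released -> runs and releases L1


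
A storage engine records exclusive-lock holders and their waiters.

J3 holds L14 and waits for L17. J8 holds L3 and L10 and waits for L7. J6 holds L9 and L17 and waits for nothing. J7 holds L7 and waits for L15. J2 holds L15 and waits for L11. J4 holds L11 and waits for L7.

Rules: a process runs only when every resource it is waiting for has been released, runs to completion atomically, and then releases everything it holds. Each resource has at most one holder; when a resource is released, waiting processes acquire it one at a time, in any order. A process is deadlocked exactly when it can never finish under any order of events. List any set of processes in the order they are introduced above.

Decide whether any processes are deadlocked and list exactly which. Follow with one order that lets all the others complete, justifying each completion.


The deadlocked set is J8, J7, J2 and J4.
Key observation: the waits loop around J7 -> J2 -> J4 -> J7 with no way out; J8 waits into the deadlock from upstream.
A valid finishing order for the others: J6, J3.
Check, step by step:
  run J6 (it waits on nothing); releases L9 and L17
  J3 waits on L17 — all released -> runs and releases L14


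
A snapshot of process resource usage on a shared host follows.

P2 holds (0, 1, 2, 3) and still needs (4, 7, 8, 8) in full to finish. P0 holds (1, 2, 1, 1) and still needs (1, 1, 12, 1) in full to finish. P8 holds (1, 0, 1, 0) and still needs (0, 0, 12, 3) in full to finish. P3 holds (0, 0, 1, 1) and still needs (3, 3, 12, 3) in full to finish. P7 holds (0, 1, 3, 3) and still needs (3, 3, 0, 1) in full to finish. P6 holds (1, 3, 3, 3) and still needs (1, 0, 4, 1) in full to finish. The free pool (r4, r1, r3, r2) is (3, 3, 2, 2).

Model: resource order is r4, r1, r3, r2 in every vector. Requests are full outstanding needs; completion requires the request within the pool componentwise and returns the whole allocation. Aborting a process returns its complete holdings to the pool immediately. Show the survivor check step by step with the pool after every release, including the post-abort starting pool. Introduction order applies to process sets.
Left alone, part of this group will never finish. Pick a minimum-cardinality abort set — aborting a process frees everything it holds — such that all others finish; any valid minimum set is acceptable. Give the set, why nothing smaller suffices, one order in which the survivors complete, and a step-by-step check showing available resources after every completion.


The answer: abort P0 and P8.
Key observation: the returned (2, 2, 2, 1) from P0 and P8 is what brings P3 — unrunnable before, under any order — into play at step 4.
No one abort is enough; case by case: P2 alone leaves P0 blocked (short on r3); P0 alone leaves P8 blocked (short on r3); P8 alone leaves P0 blocked (short on r3); P3 alone leaves P0 blocked (short on r3); P7 alone leaves P0 blocked (short on r3); P6 alone leaves P0 blocked (short on r3).
One survivor order: P7, P6, P2, P3. Check, step by step (post-abort pool first):
  pool = (5, 5, 4, 3)
  P7 needs (3, 3, 0, 1) <= (5, 5, 4, 3) -> finishes; pool += (0, 1, 3, 3) = (5, 6, 7, 6)
  P6 needs (1, 0, 4, 1) <= (5, 6, 7, 6) -> finishes; pool += (1, 3, 3, 3) = (6, 9, 10, 9)
  P2 needs (4, 7, 8, 8) <= (6, 9, 10, 9) -> finishes; pool += (0, 1, 2, 3) = (6, 10, 12, 12)
  P3 needs (3, 3, 12, 3) <= (6, 10, 12, 12) -> finishes; pool += (0, 0, 1, 1) = (6, 10, 13, 13)


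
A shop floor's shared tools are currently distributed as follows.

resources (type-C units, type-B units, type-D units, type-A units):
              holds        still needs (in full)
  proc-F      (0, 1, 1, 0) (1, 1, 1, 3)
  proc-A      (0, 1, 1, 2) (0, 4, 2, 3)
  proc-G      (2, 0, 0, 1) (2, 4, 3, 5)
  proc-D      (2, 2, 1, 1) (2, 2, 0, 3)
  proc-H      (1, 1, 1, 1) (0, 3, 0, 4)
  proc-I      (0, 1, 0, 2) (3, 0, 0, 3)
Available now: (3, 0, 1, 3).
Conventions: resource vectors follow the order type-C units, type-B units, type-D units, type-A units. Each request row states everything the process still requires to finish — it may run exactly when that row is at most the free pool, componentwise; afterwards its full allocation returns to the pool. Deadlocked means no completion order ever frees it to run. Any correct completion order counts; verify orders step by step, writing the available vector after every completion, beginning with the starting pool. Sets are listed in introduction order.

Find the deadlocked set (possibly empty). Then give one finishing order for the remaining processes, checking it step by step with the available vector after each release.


Nothing here is deadlocked.
Key observation: the pool covers proc-I at once, and every later process fits after earlier releases.
One completion order for the rest: proc-I, proc-F, proc-D, proc-A, proc-H, proc-G. Walking it through:
  pool = (3, 0, 1, 3)
  proc-I: need (3, 0, 0, 3) fits (3, 0, 1, 3); releases (0, 1, 0, 2), pool now (3, 1, 1, 5)
  proc-F: need (1, 1, 1, 3) fits (3, 1, 1, 5); releases (0, 1, 1, 0), pool now (3, 2, 2, 5)
  proc-D: need (2, 2, 0, 3) fits (3, 2, 2, 5); releases (2, 2, 1, 1), pool now (5, 4, 3, 6)
  proc-A: need (0, 4, 2, 3) fits (5, 4, 3, 6); releases (0, 1, 1, 2), pool now (5, 5, 4, 8)
  proc-H: need (0, 3, 0, 4) fits (5, 5, 4, 8); releases (1, 1, 1, 1), pool now (6, 6, 5, 9)
  proc-G: need (2, 4, 3, 5) fits (6, 6, 5, 9); releases (2, 0, 0, 1), pool now (8, 6, 5, 10)


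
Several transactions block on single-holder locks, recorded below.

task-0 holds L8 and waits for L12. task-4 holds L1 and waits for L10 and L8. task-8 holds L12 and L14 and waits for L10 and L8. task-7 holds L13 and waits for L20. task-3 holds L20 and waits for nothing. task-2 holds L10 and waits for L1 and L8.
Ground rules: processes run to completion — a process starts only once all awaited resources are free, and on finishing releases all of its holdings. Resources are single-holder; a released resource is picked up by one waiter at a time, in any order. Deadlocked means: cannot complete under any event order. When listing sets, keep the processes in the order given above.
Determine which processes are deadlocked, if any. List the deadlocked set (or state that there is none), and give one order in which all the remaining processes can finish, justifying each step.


Deadlocked: task-0, task-4, task-8 and task-2.
Key observation: task-0 -> task-8 -> task-0 is a circular wait — nothing in it can go first; task-4 and task-2 are caught in further circular waits.
The rest can finish in the order task-3, task-7.
Verifying each step:
  run task-3 (it waits on nothing); releases L20
  task-7: everything it awaited (L20) is free; runs, freeing L13


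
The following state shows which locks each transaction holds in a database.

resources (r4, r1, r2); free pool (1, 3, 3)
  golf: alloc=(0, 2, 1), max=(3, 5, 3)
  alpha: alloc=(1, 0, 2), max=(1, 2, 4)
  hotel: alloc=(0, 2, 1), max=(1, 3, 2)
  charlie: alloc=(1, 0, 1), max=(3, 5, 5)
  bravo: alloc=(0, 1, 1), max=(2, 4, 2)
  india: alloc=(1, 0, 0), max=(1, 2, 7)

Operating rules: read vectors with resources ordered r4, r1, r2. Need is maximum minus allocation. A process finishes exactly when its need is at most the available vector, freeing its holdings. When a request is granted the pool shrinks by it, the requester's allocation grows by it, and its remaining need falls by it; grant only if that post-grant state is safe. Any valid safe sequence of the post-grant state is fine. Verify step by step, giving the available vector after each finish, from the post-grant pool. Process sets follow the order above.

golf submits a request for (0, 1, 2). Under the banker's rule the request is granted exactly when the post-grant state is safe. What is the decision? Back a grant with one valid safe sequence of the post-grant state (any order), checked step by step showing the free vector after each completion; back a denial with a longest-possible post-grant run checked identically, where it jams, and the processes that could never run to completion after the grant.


GRANT. The post-grant state is safe; one safe sequence: hotel, alpha, bravo, charlie, golf, india.
Key observation: (1, 2, 1) free after granting still covers hotel first, and each release covers the next.
Step-by-step check of the post-grant state:
  pool = (1, 2, 1)
  hotel: need (1, 1, 1) fits (1, 2, 1); releases (0, 2, 1), pool now (1, 4, 2)
  alpha: need (0, 2, 2) fits (1, 4, 2); releases (1, 0, 2), pool now (2, 4, 4)
  bravo: need (2, 3, 1) fits (2, 4, 4); releases (0, 1, 1), pool now (2, 5, 5)
  charlie: need (2, 5, 4) fits (2, 5, 5); releases (1, 0, 1), pool now (3, 5, 6)
  golf: need (3, 2, 0) fits (3, 5, 6); releases (0, 3, 3), pool now (3, 8, 9)
  india: need (0, 2, 7) fits (3, 8, 9); releases (1, 0, 0), pool now (4, 8, 9)


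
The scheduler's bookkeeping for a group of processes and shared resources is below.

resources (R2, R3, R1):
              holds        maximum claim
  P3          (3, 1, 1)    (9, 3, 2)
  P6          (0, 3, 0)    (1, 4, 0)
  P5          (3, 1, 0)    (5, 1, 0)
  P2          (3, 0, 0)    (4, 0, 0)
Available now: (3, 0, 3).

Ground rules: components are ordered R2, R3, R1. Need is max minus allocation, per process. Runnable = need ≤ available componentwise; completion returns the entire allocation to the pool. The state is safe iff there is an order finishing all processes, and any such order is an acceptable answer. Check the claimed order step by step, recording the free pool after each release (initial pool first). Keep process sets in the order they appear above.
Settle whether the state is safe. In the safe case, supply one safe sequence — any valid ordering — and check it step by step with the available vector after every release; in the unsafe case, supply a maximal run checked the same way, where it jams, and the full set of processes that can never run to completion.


SAFE. One safe sequence: P5, P2, P6, P3.
Key observation: the order's first zero-slack moment is P6 ((1, 1, 0) needed, (9, 1, 3) free — a requested resource with nothing to spare).
Walking it through:
  pool = (3, 0, 3)
  run P5 (needs (2, 0, 0), free (3, 0, 3)); after release of (3, 1, 0) the pool is (6, 1, 3)
  run P2 (needs (1, 0, 0), free (6, 1, 3)); after release of (3, 0, 0) the pool is (9, 1, 3)
  run P6 (needs (1, 1, 0), free (9, 1, 3)); after release of (0, 3, 0) the pool is (9, 4, 3)
  run P3 (needs (6, 2, 1), free (9, 4, 3)); after release of (3, 1, 1) the pool is (12, 5, 4)


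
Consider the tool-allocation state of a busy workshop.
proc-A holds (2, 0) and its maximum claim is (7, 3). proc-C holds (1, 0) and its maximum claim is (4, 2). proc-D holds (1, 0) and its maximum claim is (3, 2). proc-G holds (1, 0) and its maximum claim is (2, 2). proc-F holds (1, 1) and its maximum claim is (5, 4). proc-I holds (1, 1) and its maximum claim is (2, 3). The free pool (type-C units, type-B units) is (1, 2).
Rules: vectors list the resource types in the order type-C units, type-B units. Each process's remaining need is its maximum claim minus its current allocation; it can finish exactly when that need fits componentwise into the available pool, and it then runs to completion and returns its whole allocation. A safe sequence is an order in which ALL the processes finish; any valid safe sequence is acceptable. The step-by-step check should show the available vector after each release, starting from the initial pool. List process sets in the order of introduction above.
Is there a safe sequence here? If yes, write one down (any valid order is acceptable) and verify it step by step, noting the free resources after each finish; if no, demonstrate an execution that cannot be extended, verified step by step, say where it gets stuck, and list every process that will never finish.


SAFE. One safe sequence: proc-G, proc-I, proc-C, proc-F, proc-A, proc-D.
Key observation: proc-G marks the first exact bind of the order: its need (1, 2) fits the free (1, 2) with zero slack on a requested resource.
Step-by-step check:
  pool = (1, 2)
  proc-G: need (1, 2) fits (1, 2); releases (1, 0), pool now (2, 2)
  proc-I: need (1, 2) fits (2, 2); releases (1, 1), pool now (3, 3)
  proc-C: need (3, 2) fits (3, 3); releases (1, 0), pool now (4, 3)
  proc-F: need (4, 3) fits (4, 3); releases (1, 1), pool now (5, 4)
  proc-A: need (5, 3) fits (5, 4); releases (2, 0), pool now (7, 4)
  proc-D: need (2, 2) fits (7, 4); releases (1, 0), pool now (8, 4)


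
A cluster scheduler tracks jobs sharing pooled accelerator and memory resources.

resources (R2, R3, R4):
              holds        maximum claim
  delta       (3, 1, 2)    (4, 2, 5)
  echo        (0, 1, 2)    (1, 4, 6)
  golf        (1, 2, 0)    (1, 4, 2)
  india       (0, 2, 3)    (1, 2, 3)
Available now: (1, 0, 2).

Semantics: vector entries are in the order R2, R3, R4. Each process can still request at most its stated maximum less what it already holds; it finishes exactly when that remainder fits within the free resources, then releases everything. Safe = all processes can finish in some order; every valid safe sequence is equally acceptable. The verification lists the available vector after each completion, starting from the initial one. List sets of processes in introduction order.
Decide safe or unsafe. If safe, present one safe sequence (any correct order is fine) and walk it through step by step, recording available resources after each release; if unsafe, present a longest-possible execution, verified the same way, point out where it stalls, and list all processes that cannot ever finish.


SAFE, for example via the order india, golf, delta, echo.
Key observation: at india the run first touches a limit — (1, 0, 0) against (1, 0, 2), exact on a resource it actually requests.
Check, step by step:
  pool = (1, 0, 2)
  india: need (1, 0, 0) fits (1, 0, 2); releases (0, 2, 3), pool now (1, 2, 5)
  golf: need (0, 2, 2) fits (1, 2, 5); releases (1, 2, 0), pool now (2, 4, 5)
  delta: need (1, 1, 3) fits (2, 4, 5); releases (3, 1, 2), pool now (5, 5, 7)
  echo: need (1, 3, 4) fits (5, 5, 7); releases (0, 1, 2), pool now (5, 6, 9)


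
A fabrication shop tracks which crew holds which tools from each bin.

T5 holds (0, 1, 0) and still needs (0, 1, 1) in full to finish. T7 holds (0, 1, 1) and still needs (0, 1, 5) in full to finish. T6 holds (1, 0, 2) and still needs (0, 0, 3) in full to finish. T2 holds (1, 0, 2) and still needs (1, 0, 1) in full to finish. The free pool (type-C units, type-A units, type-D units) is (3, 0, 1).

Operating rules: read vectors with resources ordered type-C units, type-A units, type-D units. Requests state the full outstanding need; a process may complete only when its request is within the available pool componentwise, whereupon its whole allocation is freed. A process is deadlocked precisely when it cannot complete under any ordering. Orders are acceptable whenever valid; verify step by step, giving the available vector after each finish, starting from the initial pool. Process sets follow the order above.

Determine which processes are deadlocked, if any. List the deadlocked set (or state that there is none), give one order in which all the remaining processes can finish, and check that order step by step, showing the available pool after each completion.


Deadlocked: T5 and T7.
Key observation: type-A units is the bottleneck — with T2, T6 done the pool holds (5, 0, 5), short of every remaining need.
One completion order for the rest: T2, T6. Step-by-step check:
  pool = (3, 0, 1)
  T2: need (1, 0, 1) fits (3, 0, 1); releases (1, 0, 2), pool now (4, 0, 3)
  T6: need (0, 0, 3) fits (4, 0, 3); releases (1, 0, 2), pool now (5, 0, 5)
The stuck group stays short no matter what:
  T5 cannot run: need (0, 1, 1) vs free (5, 0, 5) (insufficient type-A units)
  T7 cannot run: need (0, 1, 5) vs free (5, 0, 5) (insufficient type-A units)


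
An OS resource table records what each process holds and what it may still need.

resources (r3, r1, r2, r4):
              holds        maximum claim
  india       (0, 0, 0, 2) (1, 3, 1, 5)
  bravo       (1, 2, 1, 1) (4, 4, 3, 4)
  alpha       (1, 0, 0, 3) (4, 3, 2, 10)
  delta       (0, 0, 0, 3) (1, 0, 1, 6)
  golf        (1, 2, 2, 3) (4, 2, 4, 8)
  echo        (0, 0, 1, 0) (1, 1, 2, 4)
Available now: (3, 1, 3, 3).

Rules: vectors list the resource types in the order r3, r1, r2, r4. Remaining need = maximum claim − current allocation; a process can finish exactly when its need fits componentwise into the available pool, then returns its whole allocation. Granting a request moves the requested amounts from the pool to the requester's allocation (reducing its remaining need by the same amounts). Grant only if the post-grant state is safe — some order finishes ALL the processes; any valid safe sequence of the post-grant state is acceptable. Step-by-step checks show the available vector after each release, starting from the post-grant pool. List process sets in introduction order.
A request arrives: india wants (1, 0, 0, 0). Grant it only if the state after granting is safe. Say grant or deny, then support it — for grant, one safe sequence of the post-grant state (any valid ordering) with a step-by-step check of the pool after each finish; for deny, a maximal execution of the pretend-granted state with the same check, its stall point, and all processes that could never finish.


DENY — the pretend-granted state is unsafe.
Key observation: after delta, echo the pool peaks at (2, 1, 4, 6), and each blocked process is short somewhere: india on r1; bravo on r3, r1; alpha on r3, r1, r4; golf on r3.
Pretend the grant happened; the run delta, echo goes as far as possible. Verifying each step:
  pool = (2, 1, 3, 3)
  run delta (needs (1, 0, 1, 3), free (2, 1, 3, 3)); after release of (0, 0, 0, 3) the pool is (2, 1, 3, 6)
  run echo (needs (1, 1, 1, 4), free (2, 1, 3, 6)); after release of (0, 0, 1, 0) the pool is (2, 1, 4, 6)
  india cannot run: need (0, 3, 1, 3) vs free (2, 1, 4, 6) (insufficient r1)
  bravo cannot run: need (3, 2, 2, 3) vs free (2, 1, 4, 6) (insufficient r3 and r1)
  alpha cannot run: need (3, 3, 2, 7) vs free (2, 1, 4, 6) (insufficient r3, r1 and r4)
  golf cannot run: need (3, 0, 2, 5) vs free (2, 1, 4, 6) (insufficient r3)
Processes that could never finish after the grant: india, bravo, alpha and golf.
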